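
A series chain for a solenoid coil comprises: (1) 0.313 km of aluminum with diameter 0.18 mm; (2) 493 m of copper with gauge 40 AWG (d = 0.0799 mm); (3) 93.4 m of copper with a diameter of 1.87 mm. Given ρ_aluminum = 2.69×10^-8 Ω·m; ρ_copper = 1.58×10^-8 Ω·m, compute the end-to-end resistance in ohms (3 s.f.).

Seg 1: A = π(d/2)² = π(9.0000e-05 m)² = 2.545e-08 m²
R_1 = (2.69×10^-8)(313)/(2.545e-08) = 330.9 Ω
Seg 2: A = π(0.0799/2 mm)² = π(3.9950e-05 m)² = 5.014e-09 m²
R_2 = (1.58×10^-8)(493)/(5.014e-09) = 1554 Ω
Seg 3: A = π(d/2)² = π(9.3500e-04 m)² = 2.746e-06 m²
R_3 = (1.58×10^-8)(93.4)/(2.746e-06) = 0.5373 Ω
R_total = R_1 + R_2 + R_3 = 1880 Ω

1880 Ω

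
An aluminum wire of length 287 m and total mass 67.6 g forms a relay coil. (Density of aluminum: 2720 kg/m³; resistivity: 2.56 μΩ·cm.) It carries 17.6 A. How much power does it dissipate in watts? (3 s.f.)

26300 W

ρ = 2.56 μΩ·cm = 2.56×10^-8 Ω·m
A = m/(density·L) = 0.0676/(2720×287) = 8.6596e-08 m²
R = ρL/A = (2.56×10^-8)(287)/(8.6596e-08) = 84.84 Ω
P = I²R = (17.6)² × 84.84 = 26300 W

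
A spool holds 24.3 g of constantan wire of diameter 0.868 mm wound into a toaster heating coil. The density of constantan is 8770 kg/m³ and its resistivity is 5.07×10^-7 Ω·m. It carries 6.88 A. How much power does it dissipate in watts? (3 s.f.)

A = π(d/2)² = π(4.3400e-04 m)² = 5.9174e-07 m²
L = m/(density·A) = 0.0243/(8770×5.9174e-07) = 4.682 m
R = ρL/A = (5.07×10^-7)(4.682)/(5.9174e-07) = 4.012 Ω
P = I²R = (6.88)² × 4.012 = 190 W

190 W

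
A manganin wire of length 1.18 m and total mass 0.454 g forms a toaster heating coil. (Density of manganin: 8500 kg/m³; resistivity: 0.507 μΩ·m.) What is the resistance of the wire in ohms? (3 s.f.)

13.2 Ω

ρ = 0.507 μΩ·m = 5.07×10^-7 Ω·m
A = m/(density·L) = 4.540×10^-4/(8500×1.18) = 4.5264e-08 m²
R = ρL/A = (5.07×10^-7)(1.18)/(4.5264e-08) = 13.2 Ω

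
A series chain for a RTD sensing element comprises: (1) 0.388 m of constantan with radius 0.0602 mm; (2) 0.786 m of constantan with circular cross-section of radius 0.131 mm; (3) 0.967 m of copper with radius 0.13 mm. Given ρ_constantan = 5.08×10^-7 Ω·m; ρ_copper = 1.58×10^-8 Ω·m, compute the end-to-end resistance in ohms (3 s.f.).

25.0 Ω

Seg 1: A = πr² = π(6.0200e-05 m)² = 1.139e-08 m²
R_1 = (5.08×10^-7)(0.388)/(1.139e-08) = 17.31 Ω
Seg 2: A = πr² = π(1.3100e-04 m)² = 5.391e-08 m²
R_2 = (5.08×10^-7)(0.786)/(5.391e-08) = 7.406 Ω
Seg 3: A = πr² = π(1.3000e-04 m)² = 5.309e-08 m²
R_3 = (1.58×10^-8)(0.967)/(5.309e-08) = 0.2878 Ω
R_total = R_1 + R_2 + R_3 = 25.0 Ω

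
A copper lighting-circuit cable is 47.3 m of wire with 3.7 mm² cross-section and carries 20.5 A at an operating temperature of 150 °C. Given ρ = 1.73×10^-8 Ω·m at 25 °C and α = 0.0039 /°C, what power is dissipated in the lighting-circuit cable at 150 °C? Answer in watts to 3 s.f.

A = 3.7 mm² = 3.700e-06 m²
R₍25₎ = ρL/A = (1.73×10^-8)(47.3)/(3.700e-06) = 0.2212 Ω
R₍150₎ = R₍25₎(1 + αΔT) = 0.2212 × (1 + 0.0039×125) = 0.329 Ω
P = I²R = (20.5)² × 0.329 = 138 W

138 W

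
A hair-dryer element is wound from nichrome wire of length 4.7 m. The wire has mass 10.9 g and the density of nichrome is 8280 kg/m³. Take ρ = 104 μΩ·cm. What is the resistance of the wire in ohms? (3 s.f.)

17.5 Ω

ρ = 104 μΩ·cm = 1.04×10^-6 Ω·m
A = m/(density·L) = 0.0109/(8280×4.7) = 2.8009e-07 m²
R = ρL/A = (1.04×10^-6)(4.7)/(2.8009e-07) = 17.5 Ω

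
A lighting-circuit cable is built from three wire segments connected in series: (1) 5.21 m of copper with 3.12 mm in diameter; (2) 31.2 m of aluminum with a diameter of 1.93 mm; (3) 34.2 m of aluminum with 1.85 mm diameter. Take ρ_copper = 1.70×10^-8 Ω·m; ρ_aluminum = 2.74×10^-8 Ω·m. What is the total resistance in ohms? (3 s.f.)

Seg 1: A = π(d/2)² = π(1.5600e-03 m)² = 7.645e-06 m²
R_1 = (1.70×10^-8)(5.21)/(7.645e-06) = 0.01158 Ω
Seg 2: A = π(d/2)² = π(9.6500e-04 m)² = 2.926e-06 m²
R_2 = (2.74×10^-8)(31.2)/(2.926e-06) = 0.2922 Ω
Seg 3: A = π(d/2)² = π(9.2500e-04 m)² = 2.688e-06 m²
R_3 = (2.74×10^-8)(34.2)/(2.688e-06) = 0.3486 Ω
R_total = R_1 + R_2 + R_3 = 0.652 Ω

0.652 Ω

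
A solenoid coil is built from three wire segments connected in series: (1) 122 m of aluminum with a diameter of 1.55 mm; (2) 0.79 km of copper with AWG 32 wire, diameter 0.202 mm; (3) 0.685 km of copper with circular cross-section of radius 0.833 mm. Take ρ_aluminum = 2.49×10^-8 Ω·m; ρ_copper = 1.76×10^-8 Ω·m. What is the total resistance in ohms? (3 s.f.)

441 Ω

Seg 1: A = π(d/2)² = π(7.7500e-04 m)² = 1.887e-06 m²
R_1 = (2.49×10^-8)(122)/(1.887e-06) = 1.61 Ω
Seg 2: A = π(0.202/2 mm)² = π(1.0100e-04 m)² = 3.205e-08 m²
R_2 = (1.76×10^-8)(790)/(3.205e-08) = 433.9 Ω
Seg 3: A = πr² = π(8.3300e-04 m)² = 2.180e-06 m²
R_3 = (1.76×10^-8)(685)/(2.180e-06) = 5.53 Ω
R_total = R_1 + R_2 + R_3 = 441 Ω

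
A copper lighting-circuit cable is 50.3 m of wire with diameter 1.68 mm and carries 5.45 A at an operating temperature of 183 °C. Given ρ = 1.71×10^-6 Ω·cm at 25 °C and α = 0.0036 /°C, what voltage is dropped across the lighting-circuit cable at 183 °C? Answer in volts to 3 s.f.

ρ = 1.71×10^-6 Ω·cm = 1.71×10^-8 Ω·m
A = π(d/2)² = π(8.4000e-04 m)² = 2.217e-06 m²
R₍25₎ = ρL/A = (1.71×10^-8)(50.3)/(2.217e-06) = 0.388 Ω
R₍183₎ = R₍25₎(1 + αΔT) = 0.388 × (1 + 0.0036×158) = 0.6087 Ω
V = IR = 5.45 × 0.6087 = 3.32 V

3.32 V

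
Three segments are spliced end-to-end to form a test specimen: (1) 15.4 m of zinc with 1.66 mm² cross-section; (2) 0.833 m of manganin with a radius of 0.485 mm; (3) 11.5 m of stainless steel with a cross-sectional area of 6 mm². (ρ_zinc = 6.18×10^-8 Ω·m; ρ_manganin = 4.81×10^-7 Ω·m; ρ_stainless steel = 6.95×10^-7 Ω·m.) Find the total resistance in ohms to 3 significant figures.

2.45 Ω

Seg 1: A = 1.66 mm² = 1.660e-06 m²
R_1 = (6.18×10^-8)(15.4)/(1.660e-06) = 0.5733 Ω
Seg 2: A = πr² = π(4.8500e-04 m)² = 7.390e-07 m²
R_2 = (4.81×10^-7)(0.833)/(7.390e-07) = 0.5422 Ω
Seg 3: A = 6 mm² = 6.000e-06 m²
R_3 = (6.95×10^-7)(11.5)/(6.000e-06) = 1.332 Ω
R_total = R_1 + R_2 + R_3 = 2.45 Ω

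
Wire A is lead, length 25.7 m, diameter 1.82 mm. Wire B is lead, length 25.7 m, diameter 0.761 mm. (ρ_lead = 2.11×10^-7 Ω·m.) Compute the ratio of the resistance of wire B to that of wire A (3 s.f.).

5.72

R ∝ ρL/d², so R_B/R_A = (d_A/d_B)²
= (1.82/0.761)² = 5.72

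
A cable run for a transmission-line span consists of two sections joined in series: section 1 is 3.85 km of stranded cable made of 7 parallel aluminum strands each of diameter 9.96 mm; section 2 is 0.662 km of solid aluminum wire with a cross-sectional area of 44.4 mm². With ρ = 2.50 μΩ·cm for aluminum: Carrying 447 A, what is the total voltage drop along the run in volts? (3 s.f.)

ρ = 2.50 μΩ·cm = 2.50×10^-8 Ω·m
Section 1: A_strand = π(4.9800e-03)² = 7.791e-05 m²; R₁ = ρL/(N·A_s) = (2.50×10^-8)(3850)/(7×7.791e-05) = 0.1765 Ω
Section 2: A = 44.4 mm² = 4.440e-05 m²
R₂ = (2.50×10^-8)(662)/(4.440e-05) = 0.3727 Ω
R = R₁ + R₂ = 0.5492 Ω
V = IR = 447 × 0.5492 = 246 V

246 V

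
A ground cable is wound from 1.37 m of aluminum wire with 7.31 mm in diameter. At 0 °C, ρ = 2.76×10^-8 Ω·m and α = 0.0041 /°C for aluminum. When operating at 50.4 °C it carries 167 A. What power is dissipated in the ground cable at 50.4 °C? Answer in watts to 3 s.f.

30.3 W

A = π(d/2)² = π(3.6550e-03 m)² = 4.197e-05 m²
R₍0₎ = ρL/A = (2.76×10^-8)(1.37)/(4.197e-05) = 9.010×10^-4 Ω
R₍50.4₎ = R₍0₎(1 + αΔT) = 9.010×10^-4 × (1 + 0.0041×50.4) = 0.001087 Ω
P = I²R = (167)² × 0.001087 = 30.3 W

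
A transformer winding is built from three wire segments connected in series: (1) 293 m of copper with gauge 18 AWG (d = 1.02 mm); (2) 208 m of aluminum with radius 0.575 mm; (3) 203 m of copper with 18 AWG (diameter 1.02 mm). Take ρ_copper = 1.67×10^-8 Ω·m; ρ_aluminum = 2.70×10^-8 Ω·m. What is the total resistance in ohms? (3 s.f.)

Seg 1: A = π(1.02/2 mm)² = π(5.1000e-04 m)² = 8.171e-07 m²
R_1 = (1.67×10^-8)(293)/(8.171e-07) = 5.988 Ω
Seg 2: A = πr² = π(5.7500e-04 m)² = 1.039e-06 m²
R_2 = (2.70×10^-8)(208)/(1.039e-06) = 5.407 Ω
Seg 3: A = π(1.02/2 mm)² = π(5.1000e-04 m)² = 8.171e-07 m²
R_3 = (1.67×10^-8)(203)/(8.171e-07) = 4.149 Ω
R_total = R_1 + R_2 + R_3 = 15.5 Ω

15.5 Ω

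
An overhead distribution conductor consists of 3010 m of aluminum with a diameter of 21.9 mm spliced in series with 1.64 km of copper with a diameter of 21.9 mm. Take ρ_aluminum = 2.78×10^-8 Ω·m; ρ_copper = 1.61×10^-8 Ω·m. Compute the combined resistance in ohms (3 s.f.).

Segment 1: A = π(d/2)² = π(1.0950e-02 m)² = 3.767e-04 m²
R₁ = ρL/A = (2.78×10^-8)(3010)/(3.767e-04) = 0.2221 Ω
R₂ = (1.61×10^-8)(1640)/(3.767e-04) = 0.0701 Ω
R = R₁ + R₂ = 0.292 Ω

0.292 Ω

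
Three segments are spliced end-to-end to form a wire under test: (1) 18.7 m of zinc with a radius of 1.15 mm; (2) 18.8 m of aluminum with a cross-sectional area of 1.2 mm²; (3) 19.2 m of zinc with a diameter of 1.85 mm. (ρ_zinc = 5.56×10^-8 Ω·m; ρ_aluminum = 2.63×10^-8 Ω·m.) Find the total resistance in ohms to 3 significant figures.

Seg 1: A = πr² = π(1.1500e-03 m)² = 4.155e-06 m²
R_1 = (5.56×10^-8)(18.7)/(4.155e-06) = 0.2502 Ω
Seg 2: A = 1.2 mm² = 1.200e-06 m²
R_2 = (2.63×10^-8)(18.8)/(1.200e-06) = 0.412 Ω
Seg 3: A = π(d/2)² = π(9.2500e-04 m)² = 2.688e-06 m²
R_3 = (5.56×10^-8)(19.2)/(2.688e-06) = 0.3971 Ω
R_total = R_1 + R_2 + R_3 = 1.06 Ω

1.06 Ω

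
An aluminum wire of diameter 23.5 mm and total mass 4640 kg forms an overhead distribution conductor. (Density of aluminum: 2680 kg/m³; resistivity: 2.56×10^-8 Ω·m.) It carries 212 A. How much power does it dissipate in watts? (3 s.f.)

10600 W

A = π(d/2)² = π(1.1750e-02 m)² = 4.3374e-04 m²
L = m/(density·A) = 4640/(2680×4.3374e-04) = 3992 m
R = ρL/A = (2.56×10^-8)(3992)/(4.3374e-04) = 0.2356 Ω
P = I²R = (212)² × 0.2356 = 10600 W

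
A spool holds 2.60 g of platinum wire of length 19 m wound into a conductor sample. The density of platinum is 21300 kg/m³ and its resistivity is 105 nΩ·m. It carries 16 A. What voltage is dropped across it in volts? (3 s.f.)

4970 V

ρ = 105 nΩ·m = 1.05×10^-7 Ω·m
A = m/(density·L) = 0.0026/(21300×19) = 6.4245e-09 m²
R = ρL/A = (1.05×10^-7)(19)/(6.4245e-09) = 310.5 Ω
V = IR = 16 × 310.5 = 4970 V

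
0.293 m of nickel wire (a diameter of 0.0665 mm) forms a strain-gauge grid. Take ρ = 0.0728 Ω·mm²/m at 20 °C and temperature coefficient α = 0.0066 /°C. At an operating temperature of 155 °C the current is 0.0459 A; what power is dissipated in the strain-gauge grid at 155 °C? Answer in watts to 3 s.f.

0.0245 W

ρ = 0.0728 Ω·mm²/m = 7.28×10^-8 Ω·m
A = π(d/2)² = π(3.3250e-05 m)² = 3.473e-09 m²
R₍20₎ = ρL/A = (7.28×10^-8)(0.293)/(3.473e-09) = 6.141 Ω
R₍155₎ = R₍20₎(1 + αΔT) = 6.141 × (1 + 0.0066×135) = 11.61 Ω
P = I²R = (0.0459)² × 11.61 = 0.0245 W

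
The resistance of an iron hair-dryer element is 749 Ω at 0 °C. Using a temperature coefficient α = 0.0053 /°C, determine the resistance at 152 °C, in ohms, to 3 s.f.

1350 Ω

ΔT = 152 − 0 = 152 °C
R = R₀(1 + αΔT) = 749 × (1 + 0.0053×152) = 749 × 1.806 = 1350 Ω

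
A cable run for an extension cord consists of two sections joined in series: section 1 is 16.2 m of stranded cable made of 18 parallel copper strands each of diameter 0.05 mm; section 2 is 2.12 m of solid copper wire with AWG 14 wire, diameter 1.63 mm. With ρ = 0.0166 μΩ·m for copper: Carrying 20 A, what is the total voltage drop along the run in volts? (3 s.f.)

ρ = 0.0166 μΩ·m = 1.66×10^-8 Ω·m
Section 1: A_strand = π(2.5000e-05)² = 1.963e-09 m²; R₁ = ρL/(N·A_s) = (1.66×10^-8)(16.2)/(18×1.963e-09) = 7.609 Ω
Section 2: A = π(1.63/2 mm)² = π(8.1500e-04 m)² = 2.087e-06 m²
R₂ = (1.66×10^-8)(2.12)/(2.087e-06) = 0.01686 Ω
R = R₁ + R₂ = 7.626 Ω
V = IR = 20 × 7.626 = 153 V

153 V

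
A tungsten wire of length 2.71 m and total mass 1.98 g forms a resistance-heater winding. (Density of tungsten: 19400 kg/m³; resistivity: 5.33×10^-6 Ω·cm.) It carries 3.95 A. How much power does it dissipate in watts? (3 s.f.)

59.8 W

ρ = 5.33×10^-6 Ω·cm = 5.33×10^-8 Ω·m
A = m/(density·L) = 0.00198/(19400×2.71) = 3.7661e-08 m²
R = ρL/A = (5.33×10^-8)(2.71)/(3.7661e-08) = 3.835 Ω
P = I²R = (3.95)² × 3.835 = 59.8 W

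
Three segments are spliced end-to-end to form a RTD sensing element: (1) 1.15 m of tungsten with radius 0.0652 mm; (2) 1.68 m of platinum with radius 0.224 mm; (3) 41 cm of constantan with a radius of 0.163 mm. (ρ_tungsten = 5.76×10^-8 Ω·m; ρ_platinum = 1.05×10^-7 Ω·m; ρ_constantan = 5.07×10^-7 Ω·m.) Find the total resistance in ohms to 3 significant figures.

8.57 Ω

Seg 1: A = πr² = π(6.5200e-05 m)² = 1.336e-08 m²
R_1 = (5.76×10^-8)(1.15)/(1.336e-08) = 4.96 Ω
Seg 2: A = πr² = π(2.2400e-04 m)² = 1.576e-07 m²
R_2 = (1.05×10^-7)(1.68)/(1.576e-07) = 1.119 Ω
Seg 3: A = πr² = π(1.6300e-04 m)² = 8.347e-08 m²
R_3 = (5.07×10^-7)(0.41)/(8.347e-08) = 2.49 Ω
R_total = R_1 + R_2 + R_3 = 8.57 Ω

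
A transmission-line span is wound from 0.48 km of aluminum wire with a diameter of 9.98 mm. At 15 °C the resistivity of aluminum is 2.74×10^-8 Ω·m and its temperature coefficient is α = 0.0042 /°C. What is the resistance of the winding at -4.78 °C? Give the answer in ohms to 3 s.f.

A = π(d/2)² = π(4.9900e-03 m)² = 7.823e-05 m²
R₍15°C₎ = ρL/A = (2.74×10^-8)(480)/(7.823e-05) = 0.1681 Ω
R = R₀(1 + αΔT) = 0.1681(1 + 0.0042×-19.8) = 0.154 Ω

0.154 Ω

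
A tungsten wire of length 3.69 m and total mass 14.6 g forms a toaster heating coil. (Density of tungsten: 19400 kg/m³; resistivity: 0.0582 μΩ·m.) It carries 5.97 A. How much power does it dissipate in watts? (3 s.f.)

ρ = 0.0582 μΩ·m = 5.82×10^-8 Ω·m
A = m/(density·L) = 0.0146/(19400×3.69) = 2.0395e-07 m²
R = ρL/A = (5.82×10^-8)(3.69)/(2.0395e-07) = 1.053 Ω
P = I²R = (5.97)² × 1.053 = 37.5 W

37.5 W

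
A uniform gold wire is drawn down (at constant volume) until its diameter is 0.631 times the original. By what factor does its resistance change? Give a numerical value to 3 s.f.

6.31

Volume constant ⇒ L' = L/r² with r = 0.631. R' = ρL'/A' = ρ(L/r²)/(πr²d₀²/4) = R/r⁴.
Factor = 6.31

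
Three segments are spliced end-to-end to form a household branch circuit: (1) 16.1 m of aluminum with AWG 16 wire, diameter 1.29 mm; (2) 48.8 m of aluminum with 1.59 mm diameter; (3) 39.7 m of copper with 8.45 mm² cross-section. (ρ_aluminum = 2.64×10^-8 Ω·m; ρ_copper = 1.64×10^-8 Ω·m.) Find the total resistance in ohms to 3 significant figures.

1.05 Ω

Seg 1: A = π(1.29/2 mm)² = π(6.4500e-04 m)² = 1.307e-06 m²
R_1 = (2.64×10^-8)(16.1)/(1.307e-06) = 0.3252 Ω
Seg 2: A = π(d/2)² = π(7.9500e-04 m)² = 1.986e-06 m²
R_2 = (2.64×10^-8)(48.8)/(1.986e-06) = 0.6488 Ω
Seg 3: A = 8.45 mm² = 8.450e-06 m²
R_3 = (1.64×10^-8)(39.7)/(8.450e-06) = 0.07705 Ω
R_total = R_1 + R_2 + R_3 = 1.05 Ω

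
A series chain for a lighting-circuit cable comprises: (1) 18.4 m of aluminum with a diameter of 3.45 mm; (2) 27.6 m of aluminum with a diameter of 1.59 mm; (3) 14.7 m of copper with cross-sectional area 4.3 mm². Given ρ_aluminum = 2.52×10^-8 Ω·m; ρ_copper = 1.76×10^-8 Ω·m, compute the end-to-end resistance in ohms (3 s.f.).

Seg 1: A = π(d/2)² = π(1.7250e-03 m)² = 9.348e-06 m²
R_1 = (2.52×10^-8)(18.4)/(9.348e-06) = 0.0496 Ω
Seg 2: A = π(d/2)² = π(7.9500e-04 m)² = 1.986e-06 m²
R_2 = (2.52×10^-8)(27.6)/(1.986e-06) = 0.3503 Ω
Seg 3: A = 4.3 mm² = 4.300e-06 m²
R_3 = (1.76×10^-8)(14.7)/(4.300e-06) = 0.06017 Ω
R_total = R_1 + R_2 + R_3 = 0.460 Ω

0.460 Ω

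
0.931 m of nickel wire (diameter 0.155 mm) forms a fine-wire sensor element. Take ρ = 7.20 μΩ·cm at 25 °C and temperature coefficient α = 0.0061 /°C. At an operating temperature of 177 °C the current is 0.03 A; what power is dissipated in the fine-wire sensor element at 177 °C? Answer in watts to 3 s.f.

0.00616 W

ρ = 7.20 μΩ·cm = 7.20×10^-8 Ω·m
A = π(d/2)² = π(7.7500e-05 m)² = 1.887e-08 m²
R₍25₎ = ρL/A = (7.20×10^-8)(0.931)/(1.887e-08) = 3.552 Ω
R₍177₎ = R₍25₎(1 + αΔT) = 3.552 × (1 + 0.0061×152) = 6.846 Ω
P = I²R = (0.03)² × 6.846 = 0.00616 W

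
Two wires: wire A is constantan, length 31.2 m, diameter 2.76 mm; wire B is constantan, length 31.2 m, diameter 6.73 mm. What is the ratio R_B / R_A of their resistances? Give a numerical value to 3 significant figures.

0.168

R ∝ ρL/d², so R_B/R_A = (d_A/d_B)²
= (2.76/6.73)² = 0.168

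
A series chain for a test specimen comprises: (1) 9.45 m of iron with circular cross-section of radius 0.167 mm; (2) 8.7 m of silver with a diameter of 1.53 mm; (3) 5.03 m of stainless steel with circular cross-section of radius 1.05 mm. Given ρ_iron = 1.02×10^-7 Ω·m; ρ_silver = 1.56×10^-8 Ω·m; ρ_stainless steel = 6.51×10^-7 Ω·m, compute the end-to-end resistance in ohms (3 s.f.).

12.0 Ω

Seg 1: A = πr² = π(1.6700e-04 m)² = 8.762e-08 m²
R_1 = (1.02×10^-7)(9.45)/(8.762e-08) = 11 Ω
Seg 2: A = π(d/2)² = π(7.6500e-04 m)² = 1.839e-06 m²
R_2 = (1.56×10^-8)(8.7)/(1.839e-06) = 0.07382 Ω
Seg 3: A = πr² = π(1.0500e-03 m)² = 3.464e-06 m²
R_3 = (6.51×10^-7)(5.03)/(3.464e-06) = 0.9454 Ω
R_total = R_1 + R_2 + R_3 = 12.0 Ω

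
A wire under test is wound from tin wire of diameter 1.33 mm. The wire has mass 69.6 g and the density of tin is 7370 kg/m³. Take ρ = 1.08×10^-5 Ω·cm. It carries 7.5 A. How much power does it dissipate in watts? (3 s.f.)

ρ = 1.08×10^-5 Ω·cm = 1.08×10^-7 Ω·m
A = π(d/2)² = π(6.6500e-04 m)² = 1.3893e-06 m²
L = m/(density·A) = 0.0696/(7370×1.3893e-06) = 6.797 m
R = ρL/A = (1.08×10^-7)(6.797)/(1.3893e-06) = 0.5284 Ω
P = I²R = (7.5)² × 0.5284 = 29.7 W

29.7 W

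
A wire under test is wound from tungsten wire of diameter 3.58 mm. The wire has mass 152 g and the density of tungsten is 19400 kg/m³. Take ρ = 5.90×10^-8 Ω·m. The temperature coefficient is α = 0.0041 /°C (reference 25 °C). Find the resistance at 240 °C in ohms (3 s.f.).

0.00858 Ω

A = π(d/2)² = π(1.7900e-03 m)² = 1.0066e-05 m²
L = m/(density·A) = 0.152/(19400×1.0066e-05) = 0.7784 m
R = ρL/A = (5.90×10^-8)(0.7784)/(1.0066e-05) = 0.004562 Ω
R(240 °C) = 0.004562 × (1 + 0.0041×215) = 0.00858 Ω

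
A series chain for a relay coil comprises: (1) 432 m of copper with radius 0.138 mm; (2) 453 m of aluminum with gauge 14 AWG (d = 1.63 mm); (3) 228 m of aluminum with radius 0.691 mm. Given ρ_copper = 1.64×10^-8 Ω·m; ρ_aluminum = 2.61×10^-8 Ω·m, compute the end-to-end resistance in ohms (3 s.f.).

128 Ω

Seg 1: A = πr² = π(1.3800e-04 m)² = 5.983e-08 m²
R_1 = (1.64×10^-8)(432)/(5.983e-08) = 118.4 Ω
Seg 2: A = π(1.63/2 mm)² = π(8.1500e-04 m)² = 2.087e-06 m²
R_2 = (2.61×10^-8)(453)/(2.087e-06) = 5.666 Ω
Seg 3: A = πr² = π(6.9100e-04 m)² = 1.500e-06 m²
R_3 = (2.61×10^-8)(228)/(1.500e-06) = 3.967 Ω
R_total = R_1 + R_2 + R_3 = 128 Ω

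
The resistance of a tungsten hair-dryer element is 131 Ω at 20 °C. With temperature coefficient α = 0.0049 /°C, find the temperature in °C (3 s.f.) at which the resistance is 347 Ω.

357 °C

R = R₀(1 + α(T − T₀)) ⇒ T = T₀ + (R/R₀ − 1)/α
T = 20 + (347/131 − 1)/0.0049 = 20 + (1.649)/0.0049 = 357 °C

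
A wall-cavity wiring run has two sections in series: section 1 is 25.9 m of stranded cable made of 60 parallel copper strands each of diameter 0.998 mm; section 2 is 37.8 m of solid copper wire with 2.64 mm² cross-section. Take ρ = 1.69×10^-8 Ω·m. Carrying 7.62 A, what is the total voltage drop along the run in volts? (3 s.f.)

Section 1: A_strand = π(4.9900e-04)² = 7.823e-07 m²; R₁ = ρL/(N·A_s) = (1.69×10^-8)(25.9)/(60×7.823e-07) = 0.009326 Ω
Section 2: A = 2.64 mm² = 2.640e-06 m²
R₂ = (1.69×10^-8)(37.8)/(2.640e-06) = 0.242 Ω
R = R₁ + R₂ = 0.2513 Ω
V = IR = 7.62 × 0.2513 = 1.91 V

1.91 V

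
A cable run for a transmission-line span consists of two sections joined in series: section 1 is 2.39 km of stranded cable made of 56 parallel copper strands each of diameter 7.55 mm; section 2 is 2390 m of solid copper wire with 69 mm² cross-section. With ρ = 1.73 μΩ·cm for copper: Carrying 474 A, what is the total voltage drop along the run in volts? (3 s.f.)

292 V

ρ = 1.73 μΩ·cm = 1.73×10^-8 Ω·m
Section 1: A_strand = π(3.7750e-03)² = 4.477e-05 m²; R₁ = ρL/(N·A_s) = (1.73×10^-8)(2390)/(56×4.477e-05) = 0.01649 Ω
Section 2: A = 69 mm² = 6.900e-05 m²
R₂ = (1.73×10^-8)(2390)/(6.900e-05) = 0.5992 Ω
R = R₁ + R₂ = 0.6157 Ω
V = IR = 474 × 0.6157 = 292 V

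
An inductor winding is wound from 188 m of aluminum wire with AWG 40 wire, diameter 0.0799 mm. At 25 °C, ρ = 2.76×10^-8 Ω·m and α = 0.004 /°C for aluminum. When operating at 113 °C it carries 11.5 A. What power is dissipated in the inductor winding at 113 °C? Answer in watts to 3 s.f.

1.85×10^5 W

A = π(0.0799/2 mm)² = π(3.9950e-05 m)² = 5.014e-09 m²
R₍25₎ = ρL/A = (2.76×10^-8)(188)/(5.014e-09) = 1035 Ω
R₍113₎ = R₍25₎(1 + αΔT) = 1035 × (1 + 0.004×88) = 1399 Ω
P = I²R = (11.5)² × 1399 = 1.85×10^5 W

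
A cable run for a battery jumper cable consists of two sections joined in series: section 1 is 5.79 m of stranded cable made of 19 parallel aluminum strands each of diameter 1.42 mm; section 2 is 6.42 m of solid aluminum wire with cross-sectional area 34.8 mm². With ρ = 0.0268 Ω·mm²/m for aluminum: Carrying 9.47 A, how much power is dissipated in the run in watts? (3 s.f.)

0.906 W

ρ = 0.0268 Ω·mm²/m = 2.68×10^-8 Ω·m
Section 1: A_strand = π(7.1000e-04)² = 1.584e-06 m²; R₁ = ρL/(N·A_s) = (2.68×10^-8)(5.79)/(19×1.584e-06) = 0.005157 Ω
Section 2: A = 34.8 mm² = 3.480e-05 m²
R₂ = (2.68×10^-8)(6.42)/(3.480e-05) = 0.004944 Ω
R = R₁ + R₂ = 0.0101 Ω
P = I²R = (9.47)² × 0.0101 = 0.906 W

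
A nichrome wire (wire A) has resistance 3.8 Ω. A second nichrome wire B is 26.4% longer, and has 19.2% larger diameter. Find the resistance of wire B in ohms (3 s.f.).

3.38 Ω

R ∝ L/d², so R_B/R_A = (1 + 26.4/100) × (1 + 19.2/100)⁻²
= 1.264 × 0.7038 = 0.8896
R_B = 0.8896 × 3.8 = 3.38 Ω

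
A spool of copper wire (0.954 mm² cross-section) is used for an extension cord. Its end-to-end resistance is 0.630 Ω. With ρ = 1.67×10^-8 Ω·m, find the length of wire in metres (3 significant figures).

36.0 m

A = 0.954 mm² = 9.540e-07 m²
L = RA/ρ = (0.63)(9.540e-07)/(1.67×10^-8) = 36.0 m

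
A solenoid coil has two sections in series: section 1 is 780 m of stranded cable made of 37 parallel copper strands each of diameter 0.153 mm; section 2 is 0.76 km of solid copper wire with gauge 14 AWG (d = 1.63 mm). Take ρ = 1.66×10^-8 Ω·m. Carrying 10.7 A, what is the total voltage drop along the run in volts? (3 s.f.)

268 V

Section 1: A_strand = π(7.6500e-05)² = 1.839e-08 m²; R₁ = ρL/(N·A_s) = (1.66×10^-8)(780)/(37×1.839e-08) = 19.03 Ω
Section 2: A = π(1.63/2 mm)² = π(8.1500e-04 m)² = 2.087e-06 m²
R₂ = (1.66×10^-8)(760)/(2.087e-06) = 6.046 Ω
R = R₁ + R₂ = 25.08 Ω
V = IR = 10.7 × 25.08 = 268 V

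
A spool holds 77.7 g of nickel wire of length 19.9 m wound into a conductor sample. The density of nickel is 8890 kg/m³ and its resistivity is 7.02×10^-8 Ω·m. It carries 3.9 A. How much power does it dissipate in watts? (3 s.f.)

A = m/(density·L) = 0.0777/(8890×19.9) = 4.3920e-07 m²
R = ρL/A = (7.02×10^-8)(19.9)/(4.3920e-07) = 3.181 Ω
P = I²R = (3.9)² × 3.181 = 48.4 W

48.4 W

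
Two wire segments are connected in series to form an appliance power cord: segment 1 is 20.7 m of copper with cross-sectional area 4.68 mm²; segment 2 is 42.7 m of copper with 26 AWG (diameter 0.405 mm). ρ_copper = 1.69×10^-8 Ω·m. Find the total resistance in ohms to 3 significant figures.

Segment 1: A = 4.68 mm² = 4.680e-06 m²
R₁ = ρL/A = (1.69×10^-8)(20.7)/(4.680e-06) = 0.07475 Ω
Segment 2: A = π(0.405/2 mm)² = π(2.0250e-04 m)² = 1.288e-07 m²
R₂ = (1.69×10^-8)(42.7)/(1.288e-07) = 5.602 Ω
R = R₁ + R₂ = 5.68 Ω

5.68 Ω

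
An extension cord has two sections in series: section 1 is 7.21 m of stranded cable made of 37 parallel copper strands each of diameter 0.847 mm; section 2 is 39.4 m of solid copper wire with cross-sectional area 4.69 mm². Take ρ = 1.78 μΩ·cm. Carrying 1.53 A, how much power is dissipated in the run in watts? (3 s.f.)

ρ = 1.78 μΩ·cm = 1.78×10^-8 Ω·m
Section 1: A_strand = π(4.2350e-04)² = 5.635e-07 m²; R₁ = ρL/(N·A_s) = (1.78×10^-8)(7.21)/(37×5.635e-07) = 0.006156 Ω
Section 2: A = 4.69 mm² = 4.690e-06 m²
R₂ = (1.78×10^-8)(39.4)/(4.690e-06) = 0.1495 Ω
R = R₁ + R₂ = 0.1557 Ω
P = I²R = (1.53)² × 0.1557 = 0.364 W

0.364 W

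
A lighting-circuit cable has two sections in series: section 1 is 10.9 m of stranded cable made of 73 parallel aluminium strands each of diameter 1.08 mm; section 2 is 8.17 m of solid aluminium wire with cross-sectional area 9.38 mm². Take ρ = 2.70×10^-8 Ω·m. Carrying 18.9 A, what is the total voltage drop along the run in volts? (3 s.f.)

Section 1: A_strand = π(5.4000e-04)² = 9.161e-07 m²; R₁ = ρL/(N·A_s) = (2.70×10^-8)(10.9)/(73×9.161e-07) = 0.004401 Ω
Section 2: A = 9.38 mm² = 9.380e-06 m²
R₂ = (2.70×10^-8)(8.17)/(9.380e-06) = 0.02352 Ω
R = R₁ + R₂ = 0.02792 Ω
V = IR = 18.9 × 0.02792 = 0.528 V

0.528 V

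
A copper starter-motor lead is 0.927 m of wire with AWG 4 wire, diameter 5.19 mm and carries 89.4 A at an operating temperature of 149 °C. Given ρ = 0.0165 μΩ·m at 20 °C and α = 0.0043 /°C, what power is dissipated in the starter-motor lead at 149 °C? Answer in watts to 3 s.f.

ρ = 0.0165 μΩ·m = 1.65×10^-8 Ω·m
A = π(5.19/2 mm)² = π(2.5950e-03 m)² = 2.116e-05 m²
R₍20₎ = ρL/A = (1.65×10^-8)(0.927)/(2.116e-05) = 7.230×10^-4 Ω
R₍149₎ = R₍20₎(1 + αΔT) = 7.230×10^-4 × (1 + 0.0043×129) = 0.001124 Ω
P = I²R = (89.4)² × 0.001124 = 8.98 W

8.98 W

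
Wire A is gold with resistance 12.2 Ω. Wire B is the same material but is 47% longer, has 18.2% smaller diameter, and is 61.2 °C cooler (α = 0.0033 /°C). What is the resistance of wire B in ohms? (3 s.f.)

R ∝ ρL/d² with ρ ∝ (1+αΔT), so R_B/R_A = (1 + 47/100) × (1 − 18.2/100)⁻² × (1 − 0.0033×61.2)
= 1.47 × 1.494 × 0.798 = 1.753
R_B = 1.753 × 12.2 = 21.4 Ω

21.4 Ω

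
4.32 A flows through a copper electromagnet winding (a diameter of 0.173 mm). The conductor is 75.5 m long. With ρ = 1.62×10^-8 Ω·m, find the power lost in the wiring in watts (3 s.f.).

A = π(d/2)² = π(8.6500e-05 m)² = 2.351e-08 m²
R = ρL/A = (1.62×10^-8)(75.5)/(2.351e-08) = 52.03 Ω
P = I²R = (4.32)² × 52.03 = 971 W

971 W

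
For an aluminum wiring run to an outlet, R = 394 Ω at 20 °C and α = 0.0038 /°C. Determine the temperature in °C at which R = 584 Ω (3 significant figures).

R = R₀(1 + α(T − T₀)) ⇒ T = T₀ + (R/R₀ − 1)/α
T = 20 + (584/394 − 1)/0.0038 = 20 + (0.4822)/0.0038 = 147 °C

147 °C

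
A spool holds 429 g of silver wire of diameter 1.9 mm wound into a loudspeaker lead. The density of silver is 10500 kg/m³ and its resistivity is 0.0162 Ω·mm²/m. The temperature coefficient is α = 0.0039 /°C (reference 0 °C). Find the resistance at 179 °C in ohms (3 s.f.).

ρ = 0.0162 Ω·mm²/m = 1.62×10^-8 Ω·m
A = π(d/2)² = π(9.5000e-04 m)² = 2.8353e-06 m²
L = m/(density·A) = 0.429/(10500×2.8353e-06) = 14.41 m
R = ρL/A = (1.62×10^-8)(14.41)/(2.8353e-06) = 0.08234 Ω
R(179 °C) = 0.08234 × (1 + 0.0039×179) = 0.140 Ω

0.140 Ω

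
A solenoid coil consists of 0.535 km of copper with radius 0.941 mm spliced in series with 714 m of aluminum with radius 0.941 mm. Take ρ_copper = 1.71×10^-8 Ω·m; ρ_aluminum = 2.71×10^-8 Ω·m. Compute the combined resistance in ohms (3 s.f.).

10.2 Ω

Segment 1: A = πr² = π(9.4100e-04 m)² = 2.782e-06 m²
R₁ = ρL/A = (1.71×10^-8)(535)/(2.782e-06) = 3.289 Ω
R₂ = (2.71×10^-8)(714)/(2.782e-06) = 6.956 Ω
R = R₁ + R₂ = 10.2 Ω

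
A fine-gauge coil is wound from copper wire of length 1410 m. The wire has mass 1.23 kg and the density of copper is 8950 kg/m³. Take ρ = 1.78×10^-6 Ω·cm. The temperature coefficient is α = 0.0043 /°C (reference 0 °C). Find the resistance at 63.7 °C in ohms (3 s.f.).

ρ = 1.78×10^-6 Ω·cm = 1.78×10^-8 Ω·m
A = m/(density·L) = 1.23/(8950×1410) = 9.7468e-08 m²
R = ρL/A = (1.78×10^-8)(1410)/(9.7468e-08) = 257.5 Ω
R(63.7 °C) = 257.5 × (1 + 0.0043×63.7) = 328 Ω

328 Ω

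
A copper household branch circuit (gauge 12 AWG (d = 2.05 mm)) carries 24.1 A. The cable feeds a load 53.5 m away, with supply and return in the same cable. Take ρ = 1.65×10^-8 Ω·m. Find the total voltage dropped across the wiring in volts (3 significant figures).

12.9 V

A = π(2.05/2 mm)² = π(1.0250e-03 m)² = 3.301e-06 m²
Total conductor length (both ways) L = 2 × 53.5 = 107 m
R = ρL/A = (1.65×10^-8)(107)/(3.301e-06) = 0.5349 Ω
V = IR = 24.1 × 0.5349 = 12.9 V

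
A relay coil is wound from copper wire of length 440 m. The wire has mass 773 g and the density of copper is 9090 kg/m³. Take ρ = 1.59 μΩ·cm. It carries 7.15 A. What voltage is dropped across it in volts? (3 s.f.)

ρ = 1.59 μΩ·cm = 1.59×10^-8 Ω·m
A = m/(density·L) = 0.773/(9090×440) = 1.9327e-07 m²
R = ρL/A = (1.59×10^-8)(440)/(1.9327e-07) = 36.2 Ω
V = IR = 7.15 × 36.2 = 259 V

259 V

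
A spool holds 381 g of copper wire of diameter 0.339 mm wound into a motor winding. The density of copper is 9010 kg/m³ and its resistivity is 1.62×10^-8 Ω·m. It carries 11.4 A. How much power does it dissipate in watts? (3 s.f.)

A = π(d/2)² = π(1.6950e-04 m)² = 9.0259e-08 m²
L = m/(density·A) = 0.381/(9010×9.0259e-08) = 468.5 m
R = ρL/A = (1.62×10^-8)(468.5)/(9.0259e-08) = 84.09 Ω
P = I²R = (11.4)² × 84.09 = 10900 W

10900 W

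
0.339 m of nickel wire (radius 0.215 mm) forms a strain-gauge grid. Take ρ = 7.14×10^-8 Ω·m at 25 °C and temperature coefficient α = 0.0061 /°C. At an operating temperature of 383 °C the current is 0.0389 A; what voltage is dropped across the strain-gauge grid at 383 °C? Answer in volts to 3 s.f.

0.0206 V

A = πr² = π(2.1500e-04 m)² = 1.452e-07 m²
R₍25₎ = ρL/A = (7.14×10^-8)(0.339)/(1.452e-07) = 0.1667 Ω
R₍383₎ = R₍25₎(1 + αΔT) = 0.1667 × (1 + 0.0061×358) = 0.5307 Ω
V = IR = 0.0389 × 0.5307 = 0.0206 V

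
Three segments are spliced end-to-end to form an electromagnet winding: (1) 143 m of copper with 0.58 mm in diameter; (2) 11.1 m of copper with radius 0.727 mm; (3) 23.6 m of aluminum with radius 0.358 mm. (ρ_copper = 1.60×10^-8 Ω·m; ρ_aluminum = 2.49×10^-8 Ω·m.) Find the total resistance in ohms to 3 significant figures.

Seg 1: A = π(d/2)² = π(2.9000e-04 m)² = 2.642e-07 m²
R_1 = (1.60×10^-8)(143)/(2.642e-07) = 8.66 Ω
Seg 2: A = πr² = π(7.2700e-04 m)² = 1.660e-06 m²
R_2 = (1.60×10^-8)(11.1)/(1.660e-06) = 0.107 Ω
Seg 3: A = πr² = π(3.5800e-04 m)² = 4.026e-07 m²
R_3 = (2.49×10^-8)(23.6)/(4.026e-07) = 1.459 Ω
R_total = R_1 + R_2 + R_3 = 10.2 Ω

10.2 Ω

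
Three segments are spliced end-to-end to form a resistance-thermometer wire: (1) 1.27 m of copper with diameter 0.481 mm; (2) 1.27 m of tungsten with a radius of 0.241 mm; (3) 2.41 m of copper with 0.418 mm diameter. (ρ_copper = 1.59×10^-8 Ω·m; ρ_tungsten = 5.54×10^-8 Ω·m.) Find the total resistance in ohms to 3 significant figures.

0.776 Ω

Seg 1: A = π(d/2)² = π(2.4050e-04 m)² = 1.817e-07 m²
R_1 = (1.59×10^-8)(1.27)/(1.817e-07) = 0.1111 Ω
Seg 2: A = πr² = π(2.4100e-04 m)² = 1.825e-07 m²
R_2 = (5.54×10^-8)(1.27)/(1.825e-07) = 0.3856 Ω
Seg 3: A = π(d/2)² = π(2.0900e-04 m)² = 1.372e-07 m²
R_3 = (1.59×10^-8)(2.41)/(1.372e-07) = 0.2792 Ω
R_total = R_1 + R_2 + R_3 = 0.776 Ω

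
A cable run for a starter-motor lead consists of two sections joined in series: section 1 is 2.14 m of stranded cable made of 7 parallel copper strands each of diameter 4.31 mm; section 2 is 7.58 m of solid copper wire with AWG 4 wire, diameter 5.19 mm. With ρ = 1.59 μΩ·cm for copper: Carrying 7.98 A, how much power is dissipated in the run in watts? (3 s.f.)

ρ = 1.59 μΩ·cm = 1.59×10^-8 Ω·m
Section 1: A_strand = π(2.1550e-03)² = 1.459e-05 m²; R₁ = ρL/(N·A_s) = (1.59×10^-8)(2.14)/(7×1.459e-05) = 3.332×10^-4 Ω
Section 2: A = π(5.19/2 mm)² = π(2.5950e-03 m)² = 2.116e-05 m²
R₂ = (1.59×10^-8)(7.58)/(2.116e-05) = 0.005697 Ω
R = R₁ + R₂ = 0.00603 Ω
P = I²R = (7.98)² × 0.00603 = 0.384 W

0.384 W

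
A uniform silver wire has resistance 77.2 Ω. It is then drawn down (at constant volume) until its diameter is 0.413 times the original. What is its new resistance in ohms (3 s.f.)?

Volume constant ⇒ L' = L/r² with r = 0.413. R' = ρL'/A' = ρ(L/r²)/(πr²d₀²/4) = R/r⁴.
R' = 34.37 × 77.2 = 2650 Ω

2650 Ω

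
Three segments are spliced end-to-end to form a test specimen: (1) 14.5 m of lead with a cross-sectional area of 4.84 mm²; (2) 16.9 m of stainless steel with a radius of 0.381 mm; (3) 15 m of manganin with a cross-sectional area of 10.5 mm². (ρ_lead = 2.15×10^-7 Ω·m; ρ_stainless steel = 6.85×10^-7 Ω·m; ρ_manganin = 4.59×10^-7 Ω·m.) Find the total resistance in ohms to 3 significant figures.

26.7 Ω

Seg 1: A = 4.84 mm² = 4.840e-06 m²
R_1 = (2.15×10^-7)(14.5)/(4.840e-06) = 0.6441 Ω
Seg 2: A = πr² = π(3.8100e-04 m)² = 4.560e-07 m²
R_2 = (6.85×10^-7)(16.9)/(4.560e-07) = 25.39 Ω
Seg 3: A = 10.5 mm² = 1.050e-05 m²
R_3 = (4.59×10^-7)(15)/(1.050e-05) = 0.6557 Ω
R_total = R_1 + R_2 + R_3 = 26.7 Ω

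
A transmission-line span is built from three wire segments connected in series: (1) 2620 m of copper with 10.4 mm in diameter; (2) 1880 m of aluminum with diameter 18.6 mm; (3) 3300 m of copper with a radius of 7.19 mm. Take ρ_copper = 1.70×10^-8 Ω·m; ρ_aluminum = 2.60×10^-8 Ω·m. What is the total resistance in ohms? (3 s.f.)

1.05 Ω

Seg 1: A = π(d/2)² = π(5.2000e-03 m)² = 8.495e-05 m²
R_1 = (1.70×10^-8)(2620)/(8.495e-05) = 0.5243 Ω
Seg 2: A = π(d/2)² = π(9.3000e-03 m)² = 2.717e-04 m²
R_2 = (2.60×10^-8)(1880)/(2.717e-04) = 0.1799 Ω
Seg 3: A = πr² = π(7.1900e-03 m)² = 1.624e-04 m²
R_3 = (1.70×10^-8)(3300)/(1.624e-04) = 0.3454 Ω
R_total = R_1 + R_2 + R_3 = 1.05 Ω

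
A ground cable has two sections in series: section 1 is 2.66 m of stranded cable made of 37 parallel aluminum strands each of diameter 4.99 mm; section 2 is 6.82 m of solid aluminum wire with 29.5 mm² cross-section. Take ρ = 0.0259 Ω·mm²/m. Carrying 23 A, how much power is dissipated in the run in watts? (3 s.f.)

ρ = 0.0259 Ω·mm²/m = 2.59×10^-8 Ω·m
Section 1: A_strand = π(2.4950e-03)² = 1.956e-05 m²; R₁ = ρL/(N·A_s) = (2.59×10^-8)(2.66)/(37×1.956e-05) = 9.521×10^-5 Ω
Section 2: A = 29.5 mm² = 2.950e-05 m²
R₂ = (2.59×10^-8)(6.82)/(2.950e-05) = 0.005988 Ω
R = R₁ + R₂ = 0.006083 Ω
P = I²R = (23)² × 0.006083 = 3.22 W

3.22 W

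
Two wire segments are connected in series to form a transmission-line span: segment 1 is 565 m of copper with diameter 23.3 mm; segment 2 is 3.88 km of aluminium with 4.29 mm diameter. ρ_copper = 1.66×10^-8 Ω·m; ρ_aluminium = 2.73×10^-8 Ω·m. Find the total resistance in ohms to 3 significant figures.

7.35 Ω

Segment 1: A = π(d/2)² = π(1.1650e-02 m)² = 4.264e-04 m²
R₁ = ρL/A = (1.66×10^-8)(565)/(4.264e-04) = 0.022 Ω
Segment 2: A = π(d/2)² = π(2.1450e-03 m)² = 1.445e-05 m²
R₂ = (2.73×10^-8)(3880)/(1.445e-05) = 7.328 Ω
R = R₁ + R₂ = 7.35 Ω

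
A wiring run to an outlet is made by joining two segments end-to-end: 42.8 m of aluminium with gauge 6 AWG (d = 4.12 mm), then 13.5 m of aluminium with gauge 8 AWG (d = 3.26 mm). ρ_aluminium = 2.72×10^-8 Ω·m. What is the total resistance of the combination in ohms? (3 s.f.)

Segment 1: A = π(4.12/2 mm)² = π(2.0600e-03 m)² = 1.333e-05 m²
R₁ = ρL/A = (2.72×10^-8)(42.8)/(1.333e-05) = 0.08732 Ω
Segment 2: A = π(3.26/2 mm)² = π(1.6300e-03 m)² = 8.347e-06 m²
R₂ = (2.72×10^-8)(13.5)/(8.347e-06) = 0.04399 Ω
R = R₁ + R₂ = 0.131 Ω

0.131 Ω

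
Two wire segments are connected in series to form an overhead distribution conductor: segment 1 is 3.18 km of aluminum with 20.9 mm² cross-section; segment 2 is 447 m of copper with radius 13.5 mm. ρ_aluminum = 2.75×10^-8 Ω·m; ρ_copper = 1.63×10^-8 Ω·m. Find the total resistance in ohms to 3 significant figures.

Segment 1: A = 20.9 mm² = 2.090e-05 m²
R₁ = ρL/A = (2.75×10^-8)(3180)/(2.090e-05) = 4.184 Ω
Segment 2: A = πr² = π(1.3500e-02 m)² = 5.726e-04 m²
R₂ = (1.63×10^-8)(447)/(5.726e-04) = 0.01273 Ω
R = R₁ + R₂ = 4.20 Ω

4.20 Ω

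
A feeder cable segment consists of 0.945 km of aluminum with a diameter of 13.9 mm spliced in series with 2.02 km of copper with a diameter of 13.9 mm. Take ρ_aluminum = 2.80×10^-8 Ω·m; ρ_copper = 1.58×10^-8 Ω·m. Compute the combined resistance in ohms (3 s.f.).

0.385 Ω

Segment 1: A = π(d/2)² = π(6.9500e-03 m)² = 1.517e-04 m²
R₁ = ρL/A = (2.80×10^-8)(945)/(1.517e-04) = 0.1744 Ω
R₂ = (1.58×10^-8)(2020)/(1.517e-04) = 0.2103 Ω
R = R₁ + R₂ = 0.385 Ω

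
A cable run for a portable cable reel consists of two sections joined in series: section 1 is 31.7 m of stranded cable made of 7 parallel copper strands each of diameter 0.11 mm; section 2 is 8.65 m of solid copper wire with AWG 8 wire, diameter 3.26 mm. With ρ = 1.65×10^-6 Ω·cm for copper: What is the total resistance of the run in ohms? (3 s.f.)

ρ = 1.65×10^-6 Ω·cm = 1.65×10^-8 Ω·m
Section 1: A_strand = π(5.5000e-05)² = 9.503e-09 m²; R₁ = ρL/(N·A_s) = (1.65×10^-8)(31.7)/(7×9.503e-09) = 7.863 Ω
Section 2: A = π(3.26/2 mm)² = π(1.6300e-03 m)² = 8.347e-06 m²
R₂ = (1.65×10^-8)(8.65)/(8.347e-06) = 0.0171 Ω
R = R₁ + R₂ = 7.88 Ω

7.88 Ω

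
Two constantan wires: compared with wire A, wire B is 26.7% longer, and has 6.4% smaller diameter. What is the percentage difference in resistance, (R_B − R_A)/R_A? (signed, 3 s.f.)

R ∝ L/d², so R_B/R_A = (1 + 26.7/100) × (1 − 6.4/100)⁻²
= 1.267 × 1.141 = 1.446
(R_B − R_A)/R_A = 1.446 − 1 = 44.6%

44.6%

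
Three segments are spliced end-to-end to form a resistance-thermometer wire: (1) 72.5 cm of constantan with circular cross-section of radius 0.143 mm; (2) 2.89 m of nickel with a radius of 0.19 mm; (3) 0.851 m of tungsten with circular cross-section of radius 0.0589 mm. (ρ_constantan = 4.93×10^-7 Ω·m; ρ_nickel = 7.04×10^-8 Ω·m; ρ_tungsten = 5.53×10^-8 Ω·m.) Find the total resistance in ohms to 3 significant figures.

Seg 1: A = πr² = π(1.4300e-04 m)² = 6.424e-08 m²
R_1 = (4.93×10^-7)(0.725)/(6.424e-08) = 5.564 Ω
Seg 2: A = πr² = π(1.9000e-04 m)² = 1.134e-07 m²
R_2 = (7.04×10^-8)(2.89)/(1.134e-07) = 1.794 Ω
Seg 3: A = πr² = π(5.8900e-05 m)² = 1.090e-08 m²
R_3 = (5.53×10^-8)(0.851)/(1.090e-08) = 4.318 Ω
R_total = R_1 + R_2 + R_3 = 11.7 Ω

11.7 Ω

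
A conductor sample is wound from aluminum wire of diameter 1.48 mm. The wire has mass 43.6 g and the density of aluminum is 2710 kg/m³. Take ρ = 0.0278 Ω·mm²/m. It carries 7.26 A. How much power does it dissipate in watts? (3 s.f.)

7.97 W

ρ = 0.0278 Ω·mm²/m = 2.78×10^-8 Ω·m
A = π(d/2)² = π(7.4000e-04 m)² = 1.7203e-06 m²
L = m/(density·A) = 0.0436/(2710×1.7203e-06) = 9.352 m
R = ρL/A = (2.78×10^-8)(9.352)/(1.7203e-06) = 0.1511 Ω
P = I²R = (7.26)² × 0.1511 = 7.97 W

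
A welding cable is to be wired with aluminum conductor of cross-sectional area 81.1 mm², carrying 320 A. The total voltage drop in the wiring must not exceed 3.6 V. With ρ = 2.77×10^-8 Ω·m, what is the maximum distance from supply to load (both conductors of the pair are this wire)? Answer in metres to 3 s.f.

A = 81.1 mm² = 8.110e-05 m²
L_max = V_max·A/(2·ρI) = (3.6)(8.110e-05)/(2×2.77×10^-8×320) = 16.5 m

16.5 m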